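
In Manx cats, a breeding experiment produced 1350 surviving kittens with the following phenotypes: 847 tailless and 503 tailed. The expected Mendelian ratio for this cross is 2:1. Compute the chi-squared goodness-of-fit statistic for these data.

The 2:1 ratio has 3 parts, so with N = 1350 the expected counts are:
  tailless: 1350 × 2/3 = 900
  tailed: 1350 × 1/3 = 450
χ² = Σ (O − E)² / E
  tailless: (847 − 900)² / 900 = 3.1211
  tailed: (503 − 450)² / 450 = 6.2422
χ² = 3.1211 + 6.2422 = 9.3633 ≈ 9.363

9.363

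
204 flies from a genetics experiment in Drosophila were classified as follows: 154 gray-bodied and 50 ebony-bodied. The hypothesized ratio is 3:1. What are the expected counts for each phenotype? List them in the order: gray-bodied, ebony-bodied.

Total ratio parts = 4. Expected numbers out of 204:
  gray-bodied: 204 × 3/4 = 153
  ebony-bodied: 204 × 1/4 = 51

153, 51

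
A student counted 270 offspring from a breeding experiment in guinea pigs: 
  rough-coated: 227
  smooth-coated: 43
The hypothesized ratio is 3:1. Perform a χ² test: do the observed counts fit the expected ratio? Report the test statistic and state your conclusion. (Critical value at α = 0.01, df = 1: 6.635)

Expected counts for N = 270 under a 3:1 ratio (total parts = 4):
  rough-coated: 270 × 3/4 = 202.5
  smooth-coated: 270 × 1/4 = 67.5
χ² = Σ (O − E)² / E
  rough-coated: (227 − 202.5)² / 202.5 = 2.9642
  smooth-coated: (43 − 67.5)² / 67.5 = 8.8926
χ² = 2.9642 + 8.8926 = 11.8568 ≈ 11.857
Degrees of freedom = 2 − 1 = 1; critical value at α = 0.01 is 6.635.
Since 11.857 > 6.635, we reject the null hypothesis — the data do not fit the 3:1 ratio.

11.857; not consistent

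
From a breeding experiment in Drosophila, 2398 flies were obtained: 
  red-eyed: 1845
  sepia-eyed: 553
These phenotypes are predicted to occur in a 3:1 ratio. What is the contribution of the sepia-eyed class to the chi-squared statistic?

Expected counts for N = 2398 under a 3:1 ratio (total parts = 4):
  red-eyed: 2398 × 3/4 = 1798.5
  sepia-eyed: 2398 × 1/4 = 599.5
Contribution of sepia-eyed: (553 − 599.5)² / 599.5 = 3.6068

3.607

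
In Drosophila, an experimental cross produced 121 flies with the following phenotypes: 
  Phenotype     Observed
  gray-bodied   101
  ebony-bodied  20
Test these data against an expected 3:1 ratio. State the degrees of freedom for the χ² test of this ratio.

A goodness-of-fit test with 2 phenotype classes has df = 2 − 1 = 1.

1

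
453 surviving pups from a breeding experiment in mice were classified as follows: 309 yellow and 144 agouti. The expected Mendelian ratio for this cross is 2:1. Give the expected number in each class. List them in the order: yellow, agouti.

Total ratio parts = 3. Expected numbers out of 453:
  yellow: 453 × 2/3 = 302
  agouti: 453 × 1/3 = 151

302, 151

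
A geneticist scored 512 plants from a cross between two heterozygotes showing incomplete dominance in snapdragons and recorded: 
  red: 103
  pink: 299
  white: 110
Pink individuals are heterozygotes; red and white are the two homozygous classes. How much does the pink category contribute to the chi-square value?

7.223

With incomplete dominance, a heterozygote × heterozygote cross gives a 1:2:1 phenotypic ratio.
Expected counts for N = 512 under a 1:2:1 ratio (total parts = 4):
  red: 512 × 1/4 = 128
  pink: 512 × 2/4 = 256
  white: 512 × 1/4 = 128
Contribution of pink: (299 − 256)² / 256 = 7.2227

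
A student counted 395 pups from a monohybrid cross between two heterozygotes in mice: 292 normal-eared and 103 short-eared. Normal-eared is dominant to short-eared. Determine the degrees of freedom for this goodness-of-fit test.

For a monohybrid cross between heterozygotes with complete dominance, the expected phenotypic ratio is 3:1.
A goodness-of-fit test with 2 phenotype classes has df = 2 − 1 = 1.

1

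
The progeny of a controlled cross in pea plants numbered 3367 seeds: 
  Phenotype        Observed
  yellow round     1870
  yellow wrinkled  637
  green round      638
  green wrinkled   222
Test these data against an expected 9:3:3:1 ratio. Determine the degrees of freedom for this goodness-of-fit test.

A goodness-of-fit test with 4 phenotype classes has df = 4 − 1 = 3.

3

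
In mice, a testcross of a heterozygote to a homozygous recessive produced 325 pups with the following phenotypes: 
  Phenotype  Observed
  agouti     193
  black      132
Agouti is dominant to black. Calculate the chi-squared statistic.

A testcross of a heterozygote (Aa × aa) gives a 1:1 phenotypic ratio.
The 1:1 ratio has 2 parts, so with N = 325 the expected counts are:
  agouti: 325 × 1/2 = 162.5
  black: 325 × 1/2 = 162.5
χ² = Σ (O − E)² / E
  agouti: (193 − 162.5)² / 162.5 = 5.7246
  black: (132 − 162.5)² / 162.5 = 5.7246
χ² = 5.7246 + 5.7246 = 11.4492 ≈ 11.449

11.449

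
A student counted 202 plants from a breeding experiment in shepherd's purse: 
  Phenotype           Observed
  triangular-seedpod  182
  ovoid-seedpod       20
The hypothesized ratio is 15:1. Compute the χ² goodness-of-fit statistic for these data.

Total ratio parts = 16. Expected numbers out of 202:
  triangular-seedpod: 202 × 15/16 = 189.375
  ovoid-seedpod: 202 × 1/16 = 12.625
χ² = Σ (O − E)² / E
  triangular-seedpod: (182 − 189.375)² / 189.375 = 0.2872
  ovoid-seedpod: (20 − 12.625)² / 12.625 = 4.3082
χ² = 0.2872 + 4.3082 = 4.5954 ≈ 4.595

4.595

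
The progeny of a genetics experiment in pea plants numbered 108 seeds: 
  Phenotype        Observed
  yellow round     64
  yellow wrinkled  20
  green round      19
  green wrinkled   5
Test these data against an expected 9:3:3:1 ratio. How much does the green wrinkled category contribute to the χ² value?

Total ratio parts = 16. Expected numbers out of 108:
  yellow round: 108 × 9/16 = 60.75
  yellow wrinkled: 108 × 3/16 = 20.25
  green round: 108 × 3/16 = 20.25
  green wrinkled: 108 × 1/16 = 6.75
Contribution of green wrinkled: (5 − 6.75)² / 6.75 = 0.4537

0.454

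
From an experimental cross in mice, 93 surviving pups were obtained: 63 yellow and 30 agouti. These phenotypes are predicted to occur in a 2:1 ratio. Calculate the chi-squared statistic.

0.048

Expected counts for N = 93 under a 2:1 ratio (total parts = 3):
  yellow: 93 × 2/3 = 62
  agouti: 93 × 1/3 = 31
χ² = Σ (O − E)² / E
  yellow: (63 − 62)² / 62 = 0.0161
  agouti: (30 − 31)² / 31 = 0.0323
χ² = 0.0161 + 0.0323 = 0.0484 ≈ 0.048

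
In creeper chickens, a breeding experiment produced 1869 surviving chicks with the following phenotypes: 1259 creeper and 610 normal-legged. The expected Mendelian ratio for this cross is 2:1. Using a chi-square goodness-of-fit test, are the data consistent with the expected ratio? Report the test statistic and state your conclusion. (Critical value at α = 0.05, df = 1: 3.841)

0.407; consistent

Under the 2:1 hypothesis (Σ ratio = 3, N = 1869):
  creeper: 1869 × 2/3 = 1246
  normal-legged: 1869 × 1/3 = 623
χ² = Σ (O − E)² / E
  creeper: (1259 − 1246)² / 1246 = 0.1356
  normal-legged: (610 − 623)² / 623 = 0.2713
χ² = 0.1356 + 0.2713 = 0.4069 ≈ 0.407
Degrees of freedom = 2 − 1 = 1; critical value at α = 0.05 is 3.841.
Since 0.407 < 3.841, we fail to reject the null hypothesis — the data are consistent with the 2:1 ratio.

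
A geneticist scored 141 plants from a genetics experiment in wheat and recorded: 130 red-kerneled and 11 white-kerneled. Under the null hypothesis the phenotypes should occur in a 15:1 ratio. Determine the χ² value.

Expected counts for N = 141 under a 15:1 ratio (total parts = 16):
  red-kerneled: 141 × 15/16 = 132.1875
  white-kerneled: 141 × 1/16 = 8.8125
χ² = Σ (O − E)² / E
  red-kerneled: (130 − 132.1875)² / 132.1875 = 0.0362
  white-kerneled: (11 − 8.8125)² / 8.8125 = 0.5430
χ² = 0.0362 + 0.5430 = 0.5792 ≈ 0.579

0.579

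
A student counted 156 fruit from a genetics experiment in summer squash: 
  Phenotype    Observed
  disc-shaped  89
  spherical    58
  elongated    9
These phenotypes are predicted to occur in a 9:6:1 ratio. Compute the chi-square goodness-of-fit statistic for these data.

0.080

Under the 9:6:1 hypothesis (Σ ratio = 16, N = 156):
  disc-shaped: 156 × 9/16 = 87.75
  spherical: 156 × 6/16 = 58.5
  elongated: 156 × 1/16 = 9.75
χ² = Σ (O − E)² / E
  disc-shaped: (89 − 87.75)² / 87.75 = 0.0178
  spherical: (58 − 58.5)² / 58.5 = 0.0043
  elongated: (9 − 9.75)² / 9.75 = 0.0577
χ² = 0.0178 + 0.0043 + 0.0577 = 0.0798 ≈ 0.080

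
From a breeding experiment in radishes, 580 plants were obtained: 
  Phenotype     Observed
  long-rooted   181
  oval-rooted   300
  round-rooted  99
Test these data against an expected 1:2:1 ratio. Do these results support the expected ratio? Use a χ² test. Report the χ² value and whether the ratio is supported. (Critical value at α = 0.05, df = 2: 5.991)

The 1:2:1 ratio has 4 parts, so with N = 580 the expected counts are:
  long-rooted: 580 × 1/4 = 145
  oval-rooted: 580 × 2/4 = 290
  round-rooted: 580 × 1/4 = 145
χ² = Σ (O − E)² / E
  long-rooted: (181 − 145)² / 145 = 8.9379
  oval-rooted: (300 − 290)² / 290 = 0.3448
  round-rooted: (99 − 145)² / 145 = 14.5931
χ² = 8.9379 + 0.3448 + 14.5931 = 23.8758 ≈ 23.876
Degrees of freedom = 3 − 1 = 2; critical value at α = 0.05 is 5.991.
Since 23.876 > 5.991, we reject the null hypothesis — the data do not fit the 1:2:1 ratio.

23.876; not consistent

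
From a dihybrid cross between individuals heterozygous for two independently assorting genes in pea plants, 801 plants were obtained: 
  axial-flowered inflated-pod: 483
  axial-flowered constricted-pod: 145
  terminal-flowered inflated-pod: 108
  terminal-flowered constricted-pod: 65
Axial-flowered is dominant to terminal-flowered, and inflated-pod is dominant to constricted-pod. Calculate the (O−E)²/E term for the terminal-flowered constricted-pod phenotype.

4.457

A dihybrid F₂ with independent assortment and complete dominance at both loci gives a 9:3:3:1 phenotypic ratio.
Total ratio parts = 16. Expected numbers out of 801:
  axial-flowered inflated-pod: 801 × 9/16 = 450.5625
  axial-flowered constricted-pod: 801 × 3/16 = 150.1875
  terminal-flowered inflated-pod: 801 × 3/16 = 150.1875
  terminal-flowered constricted-pod: 801 × 1/16 = 50.0625
Contribution of terminal-flowered constricted-pod: (65 − 50.0625)² / 50.0625 = 4.4570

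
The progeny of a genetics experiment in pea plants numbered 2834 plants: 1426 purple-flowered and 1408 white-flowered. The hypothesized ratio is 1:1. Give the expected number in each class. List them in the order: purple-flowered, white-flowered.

Expected counts for N = 2834 under a 1:1 ratio (total parts = 2):
  purple-flowered: 2834 × 1/2 = 1417
  white-flowered: 2834 × 1/2 = 1417

1417, 1417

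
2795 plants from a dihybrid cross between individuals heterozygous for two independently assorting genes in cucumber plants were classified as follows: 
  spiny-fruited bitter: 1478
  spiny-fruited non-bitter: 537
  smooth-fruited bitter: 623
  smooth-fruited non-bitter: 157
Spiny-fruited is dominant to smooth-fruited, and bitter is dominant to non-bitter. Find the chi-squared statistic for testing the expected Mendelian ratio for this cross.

A dihybrid F₂ with independent assortment and complete dominance at both loci gives a 9:3:3:1 phenotypic ratio.
Expected counts for N = 2795 under a 9:3:3:1 ratio (total parts = 16):
  spiny-fruited bitter: 2795 × 9/16 = 1572.1875
  spiny-fruited non-bitter: 2795 × 3/16 = 524.0625
  smooth-fruited bitter: 2795 × 3/16 = 524.0625
  smooth-fruited non-bitter: 2795 × 1/16 = 174.6875
χ² = Σ (O − E)² / E
  spiny-fruited bitter: (1478 − 1572.1875)² / 1572.1875 = 5.6426
  spiny-fruited non-bitter: (537 − 524.0625)² / 524.0625 = 0.3194
  smooth-fruited bitter: (623 − 524.0625)² / 524.0625 = 18.6784
  smooth-fruited non-bitter: (157 − 174.6875)² / 174.6875 = 1.7909
χ² = 5.6426 + 0.3194 + 18.6784 + 1.7909 = 26.4313 ≈ 26.431

26.431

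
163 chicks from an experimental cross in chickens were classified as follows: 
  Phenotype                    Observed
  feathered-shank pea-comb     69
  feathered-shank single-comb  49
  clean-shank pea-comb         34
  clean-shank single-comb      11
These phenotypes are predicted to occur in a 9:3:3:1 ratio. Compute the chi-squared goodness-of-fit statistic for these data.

17.188

Expected counts for N = 163 under a 9:3:3:1 ratio (total parts = 16):
  feathered-shank pea-comb: 163 × 9/16 = 91.6875
  feathered-shank single-comb: 163 × 3/16 = 30.5625
  clean-shank pea-comb: 163 × 3/16 = 30.5625
  clean-shank single-comb: 163 × 1/16 = 10.1875
χ² = Σ (O − E)² / E
  feathered-shank pea-comb: (69 − 91.6875)² / 91.6875 = 5.6139
  feathered-shank single-comb: (49 − 30.5625)² / 30.5625 = 11.1228
  clean-shank pea-comb: (34 − 30.5625)² / 30.5625 = 0.3866
  clean-shank single-comb: (11 − 10.1875)² / 10.1875 = 0.0648
χ² = 5.6139 + 11.1228 + 0.3866 + 0.0648 = 17.1881 ≈ 17.188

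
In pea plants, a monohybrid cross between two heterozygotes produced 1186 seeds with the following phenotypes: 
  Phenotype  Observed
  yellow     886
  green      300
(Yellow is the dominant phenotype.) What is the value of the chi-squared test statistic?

For a monohybrid cross between heterozygotes with complete dominance, the expected phenotypic ratio is 3:1.
Under the 3:1 hypothesis (Σ ratio = 4, N = 1186):
  yellow: 1186 × 3/4 = 889.5
  green: 1186 × 1/4 = 296.5
χ² = Σ (O − E)² / E
  yellow: (886 − 889.5)² / 889.5 = 0.0138
  green: (300 − 296.5)² / 296.5 = 0.0413
χ² = 0.0138 + 0.0413 = 0.0551 ≈ 0.055

0.055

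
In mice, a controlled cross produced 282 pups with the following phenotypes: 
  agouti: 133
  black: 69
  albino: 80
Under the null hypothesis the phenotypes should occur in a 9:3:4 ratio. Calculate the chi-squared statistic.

The 9:3:4 ratio has 16 parts, so with N = 282 the expected counts are:
  agouti: 282 × 9/16 = 158.625
  black: 282 × 3/16 = 52.875
  albino: 282 × 4/16 = 70.5
χ² = Σ (O − E)² / E
  agouti: (133 − 158.625)² / 158.625 = 4.1396
  black: (69 − 52.875)² / 52.875 = 4.9176
  albino: (80 − 70.5)² / 70.5 = 1.2801
χ² = 4.1396 + 4.9176 + 1.2801 = 10.3373 ≈ 10.337

10.337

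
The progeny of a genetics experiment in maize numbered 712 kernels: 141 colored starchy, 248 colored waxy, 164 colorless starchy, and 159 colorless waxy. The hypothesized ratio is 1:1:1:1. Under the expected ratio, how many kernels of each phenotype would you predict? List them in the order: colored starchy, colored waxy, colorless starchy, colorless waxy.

Under the 1:1:1:1 hypothesis (Σ ratio = 4, N = 712):
  colored starchy: 712 × 1/4 = 178
  colored waxy: 712 × 1/4 = 178
  colorless starchy: 712 × 1/4 = 178
  colorless waxy: 712 × 1/4 = 178

178, 178, 178, 178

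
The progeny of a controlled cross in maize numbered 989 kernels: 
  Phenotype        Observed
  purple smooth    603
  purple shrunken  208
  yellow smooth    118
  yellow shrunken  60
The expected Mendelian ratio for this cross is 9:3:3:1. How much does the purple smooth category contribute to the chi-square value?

3.918

Total ratio parts = 16. Expected numbers out of 989:
  purple smooth: 989 × 9/16 = 556.3125
  purple shrunken: 989 × 3/16 = 185.4375
  yellow smooth: 989 × 3/16 = 185.4375
  yellow shrunken: 989 × 1/16 = 61.8125
Contribution of purple smooth: (603 − 556.3125)² / 556.3125 = 3.9182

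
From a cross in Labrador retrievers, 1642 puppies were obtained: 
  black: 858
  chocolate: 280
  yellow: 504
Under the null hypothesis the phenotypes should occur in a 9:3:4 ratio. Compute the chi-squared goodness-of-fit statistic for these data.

Under the 9:3:4 hypothesis (Σ ratio = 16, N = 1642):
  black: 1642 × 9/16 = 923.625
  chocolate: 1642 × 3/16 = 307.875
  yellow: 1642 × 4/16 = 410.5
χ² = Σ (O − E)² / E
  black: (858 − 923.625)² / 923.625 = 4.6628
  chocolate: (280 − 307.875)² / 307.875 = 2.5238
  yellow: (504 − 410.5)² / 410.5 = 21.2966
χ² = 4.6628 + 2.5238 + 21.2966 = 28.4832 ≈ 28.483

28.483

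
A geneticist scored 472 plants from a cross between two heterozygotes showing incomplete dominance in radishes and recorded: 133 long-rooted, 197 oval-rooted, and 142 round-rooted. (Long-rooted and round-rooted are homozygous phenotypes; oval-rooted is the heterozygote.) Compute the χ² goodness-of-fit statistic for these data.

With incomplete dominance, a heterozygote × heterozygote cross gives a 1:2:1 phenotypic ratio.
The 1:2:1 ratio has 4 parts, so with N = 472 the expected counts are:
  long-rooted: 472 × 1/4 = 118
  oval-rooted: 472 × 2/4 = 236
  round-rooted: 472 × 1/4 = 118
χ² = Σ (O − E)² / E
  long-rooted: (133 − 118)² / 118 = 1.9068
  oval-rooted: (197 − 236)² / 236 = 6.4449
  round-rooted: (142 − 118)² / 118 = 4.8814
χ² = 1.9068 + 6.4449 + 4.8814 = 13.2331 ≈ 13.233

13.233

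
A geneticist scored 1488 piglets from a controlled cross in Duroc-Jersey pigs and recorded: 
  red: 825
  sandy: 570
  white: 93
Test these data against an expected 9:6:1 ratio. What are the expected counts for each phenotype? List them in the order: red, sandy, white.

837, 558, 93

Total ratio parts = 16. Expected numbers out of 1488:
  red: 1488 × 9/16 = 837
  sandy: 1488 × 6/16 = 558
  white: 1488 × 1/16 = 93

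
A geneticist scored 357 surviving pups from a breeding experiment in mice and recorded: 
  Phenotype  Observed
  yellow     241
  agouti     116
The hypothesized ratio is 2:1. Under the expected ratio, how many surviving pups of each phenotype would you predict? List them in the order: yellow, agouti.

The 2:1 ratio has 3 parts, so with N = 357 the expected counts are:
  yellow: 357 × 2/3 = 238
  agouti: 357 × 1/3 = 119

238, 119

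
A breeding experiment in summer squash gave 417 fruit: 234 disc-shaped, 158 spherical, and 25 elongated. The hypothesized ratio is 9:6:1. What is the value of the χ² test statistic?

0.062

The 9:6:1 ratio has 16 parts, so with N = 417 the expected counts are:
  disc-shaped: 417 × 9/16 = 234.5625
  spherical: 417 × 6/16 = 156.375
  elongated: 417 × 1/16 = 26.0625
χ² = Σ (O − E)² / E
  disc-shaped: (234 − 234.5625)² / 234.5625 = 0.0013
  spherical: (158 − 156.375)² / 156.375 = 0.0169
  elongated: (25 − 26.0625)² / 26.0625 = 0.0433
χ² = 0.0013 + 0.0169 + 0.0433 = 0.0615 ≈ 0.062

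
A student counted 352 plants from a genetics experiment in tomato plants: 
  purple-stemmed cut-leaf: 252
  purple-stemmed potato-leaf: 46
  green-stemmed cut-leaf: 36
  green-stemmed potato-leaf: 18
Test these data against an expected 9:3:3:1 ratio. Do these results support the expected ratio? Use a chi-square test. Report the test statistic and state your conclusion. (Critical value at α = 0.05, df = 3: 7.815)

Total ratio parts = 16. Expected numbers out of 352:
  purple-stemmed cut-leaf: 352 × 9/16 = 198
  purple-stemmed potato-leaf: 352 × 3/16 = 66
  green-stemmed cut-leaf: 352 × 3/16 = 66
  green-stemmed potato-leaf: 352 × 1/16 = 22
χ² = Σ (O − E)² / E
  purple-stemmed cut-leaf: (252 − 198)² / 198 = 14.7273
  purple-stemmed potato-leaf: (46 − 66)² / 66 = 6.0606
  green-stemmed cut-leaf: (36 − 66)² / 66 = 13.6364
  green-stemmed potato-leaf: (18 − 22)² / 22 = 0.7273
χ² = 14.7273 + 6.0606 + 13.6364 + 0.7273 = 35.1516 ≈ 35.152
Degrees of freedom = 4 − 1 = 3; critical value at α = 0.05 is 7.815.
Since 35.152 > 7.815, we reject the null hypothesis — the data do not fit the 9:3:3:1 ratio.

35.152; not consistent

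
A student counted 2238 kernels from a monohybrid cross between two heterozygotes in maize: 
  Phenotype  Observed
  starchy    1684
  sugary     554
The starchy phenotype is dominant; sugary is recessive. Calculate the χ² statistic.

0.072

For a monohybrid cross between heterozygotes with complete dominance, the expected phenotypic ratio is 3:1.
Under the 3:1 hypothesis (Σ ratio = 4, N = 2238):
  starchy: 2238 × 3/4 = 1678.5
  sugary: 2238 × 1/4 = 559.5
χ² = Σ (O − E)² / E
  starchy: (1684 − 1678.5)² / 1678.5 = 0.0180
  sugary: (554 − 559.5)² / 559.5 = 0.0541
χ² = 0.0180 + 0.0541 = 0.0721 ≈ 0.072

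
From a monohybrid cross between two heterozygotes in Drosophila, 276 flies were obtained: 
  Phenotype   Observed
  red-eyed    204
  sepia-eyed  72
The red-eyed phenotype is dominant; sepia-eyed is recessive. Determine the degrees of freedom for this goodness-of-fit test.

For a monohybrid cross between heterozygotes with complete dominance, the expected phenotypic ratio is 3:1.
A goodness-of-fit test with 2 phenotype classes has df = 2 − 1 = 1.

1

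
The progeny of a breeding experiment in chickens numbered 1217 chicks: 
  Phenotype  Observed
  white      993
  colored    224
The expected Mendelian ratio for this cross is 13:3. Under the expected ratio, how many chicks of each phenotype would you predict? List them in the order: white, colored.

988.8125, 228.1875

Expected counts for N = 1217 under a 13:3 ratio (total parts = 16):
  white: 1217 × 13/16 = 988.8125
  colored: 1217 × 3/16 = 228.1875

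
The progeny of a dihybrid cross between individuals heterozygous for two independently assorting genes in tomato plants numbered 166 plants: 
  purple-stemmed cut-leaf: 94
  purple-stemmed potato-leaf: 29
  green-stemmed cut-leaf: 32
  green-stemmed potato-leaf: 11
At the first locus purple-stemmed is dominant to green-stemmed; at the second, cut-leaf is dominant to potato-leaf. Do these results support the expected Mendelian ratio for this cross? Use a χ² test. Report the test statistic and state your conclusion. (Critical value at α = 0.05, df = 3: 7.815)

A dihybrid F₂ with independent assortment and complete dominance at both loci gives a 9:3:3:1 phenotypic ratio.
The 9:3:3:1 ratio has 16 parts, so with N = 166 the expected counts are:
  purple-stemmed cut-leaf: 166 × 9/16 = 93.375
  purple-stemmed potato-leaf: 166 × 3/16 = 31.125
  green-stemmed cut-leaf: 166 × 3/16 = 31.125
  green-stemmed potato-leaf: 166 × 1/16 = 10.375
χ² = Σ (O − E)² / E
  purple-stemmed cut-leaf: (94 − 93.375)² / 93.375 = 0.0042
  purple-stemmed potato-leaf: (29 − 31.125)² / 31.125 = 0.1451
  green-stemmed cut-leaf: (32 − 31.125)² / 31.125 = 0.0246
  green-stemmed potato-leaf: (11 − 10.375)² / 10.375 = 0.0377
χ² = 0.0042 + 0.1451 + 0.0246 + 0.0377 = 0.2116 ≈ 0.212
Degrees of freedom = 4 − 1 = 3; critical value at α = 0.05 is 7.815.
Since 0.212 < 7.815, we fail to reject the null hypothesis — the data are consistent with the 9:3:3:1 ratio.

0.212; consistent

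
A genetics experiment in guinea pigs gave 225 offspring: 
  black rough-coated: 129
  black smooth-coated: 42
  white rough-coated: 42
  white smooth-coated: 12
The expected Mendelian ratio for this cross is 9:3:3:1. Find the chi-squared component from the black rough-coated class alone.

0.047

The 9:3:3:1 ratio has 16 parts, so with N = 225 the expected counts are:
  black rough-coated: 225 × 9/16 = 126.5625
  black smooth-coated: 225 × 3/16 = 42.1875
  white rough-coated: 225 × 3/16 = 42.1875
  white smooth-coated: 225 × 1/16 = 14.0625
Contribution of black rough-coated: (129 − 126.5625)² / 126.5625 = 0.0469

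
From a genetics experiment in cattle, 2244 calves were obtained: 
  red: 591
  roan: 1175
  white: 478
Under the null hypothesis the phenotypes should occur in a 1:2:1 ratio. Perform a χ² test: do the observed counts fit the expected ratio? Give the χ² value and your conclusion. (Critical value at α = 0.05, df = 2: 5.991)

16.388; not consistent

Under the 1:2:1 hypothesis (Σ ratio = 4, N = 2244):
  red: 2244 × 1/4 = 561
  roan: 2244 × 2/4 = 1122
  white: 2244 × 1/4 = 561
χ² = Σ (O − E)² / E
  red: (591 − 561)² / 561 = 1.6043
  roan: (1175 − 1122)² / 1122 = 2.5036
  white: (478 − 561)² / 561 = 12.2799
χ² = 1.6043 + 2.5036 + 12.2799 = 16.3878 ≈ 16.388
Degrees of freedom = 3 − 1 = 2; critical value at α = 0.05 is 5.991.
Since 16.388 > 5.991, we reject the null hypothesis — the data do not fit the 1:2:1 ratio.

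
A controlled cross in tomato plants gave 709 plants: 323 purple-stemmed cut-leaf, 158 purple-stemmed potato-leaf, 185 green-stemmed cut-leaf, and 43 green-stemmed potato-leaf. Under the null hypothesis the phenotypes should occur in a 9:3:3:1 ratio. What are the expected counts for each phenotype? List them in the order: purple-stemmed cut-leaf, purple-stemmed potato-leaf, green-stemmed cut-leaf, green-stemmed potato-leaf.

Expected counts for N = 709 under a 9:3:3:1 ratio (total parts = 16):
  purple-stemmed cut-leaf: 709 × 9/16 = 398.8125
  purple-stemmed potato-leaf: 709 × 3/16 = 132.9375
  green-stemmed cut-leaf: 709 × 3/16 = 132.9375
  green-stemmed potato-leaf: 709 × 1/16 = 44.3125

398.8125, 132.9375, 132.9375, 44.3125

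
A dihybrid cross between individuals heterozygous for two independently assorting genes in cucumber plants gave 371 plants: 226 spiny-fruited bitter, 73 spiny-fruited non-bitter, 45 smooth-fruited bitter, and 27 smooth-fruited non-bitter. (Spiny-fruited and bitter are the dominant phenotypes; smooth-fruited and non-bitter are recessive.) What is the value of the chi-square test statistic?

A dihybrid F₂ with independent assortment and complete dominance at both loci gives a 9:3:3:1 phenotypic ratio.
Expected counts for N = 371 under a 9:3:3:1 ratio (total parts = 16):
  spiny-fruited bitter: 371 × 9/16 = 208.6875
  spiny-fruited non-bitter: 371 × 3/16 = 69.5625
  smooth-fruited bitter: 371 × 3/16 = 69.5625
  smooth-fruited non-bitter: 371 × 1/16 = 23.1875
χ² = Σ (O − E)² / E
  spiny-fruited bitter: (226 − 208.6875)² / 208.6875 = 1.4362
  spiny-fruited non-bitter: (73 − 69.5625)² / 69.5625 = 0.1699
  smooth-fruited bitter: (45 − 69.5625)² / 69.5625 = 8.6730
  smooth-fruited non-bitter: (27 − 23.1875)² / 23.1875 = 0.6269
χ² = 1.4362 + 0.1699 + 8.6730 + 0.6269 = 10.906

10.906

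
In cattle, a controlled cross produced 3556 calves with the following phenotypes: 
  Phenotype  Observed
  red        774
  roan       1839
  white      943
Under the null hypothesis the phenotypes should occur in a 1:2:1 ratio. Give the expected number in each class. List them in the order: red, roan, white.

Total ratio parts = 4. Expected numbers out of 3556:
  red: 3556 × 1/4 = 889
  roan: 3556 × 2/4 = 1778
  white: 3556 × 1/4 = 889

889, 1778, 889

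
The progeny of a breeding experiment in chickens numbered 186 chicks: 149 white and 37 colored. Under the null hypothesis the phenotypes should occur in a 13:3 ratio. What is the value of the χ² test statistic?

Expected counts for N = 186 under a 13:3 ratio (total parts = 16):
  white: 186 × 13/16 = 151.125
  colored: 186 × 3/16 = 34.875
χ² = Σ (O − E)² / E
  white: (149 − 151.125)² / 151.125 = 0.0299
  colored: (37 − 34.875)² / 34.875 = 0.1295
χ² = 0.0299 + 0.1295 = 0.1594 ≈ 0.159

0.159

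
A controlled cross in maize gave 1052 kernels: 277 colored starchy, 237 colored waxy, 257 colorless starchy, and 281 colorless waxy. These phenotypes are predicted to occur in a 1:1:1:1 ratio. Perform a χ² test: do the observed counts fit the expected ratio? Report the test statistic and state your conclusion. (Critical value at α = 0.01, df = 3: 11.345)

4.684; consistent

Under the 1:1:1:1 hypothesis (Σ ratio = 4, N = 1052):
  colored starchy: 1052 × 1/4 = 263
  colored waxy: 1052 × 1/4 = 263
  colorless starchy: 1052 × 1/4 = 263
  colorless waxy: 1052 × 1/4 = 263
χ² = Σ (O − E)² / E
  colored starchy: (277 − 263)² / 263 = 0.7452
  colored waxy: (237 − 263)² / 263 = 2.5703
  colorless starchy: (257 − 263)² / 263 = 0.1369
  colorless waxy: (281 − 263)² / 263 = 1.2319
χ² = 0.7452 + 2.5703 + 0.1369 + 1.2319 = 4.6843 ≈ 4.684
Degrees of freedom = 4 − 1 = 3; critical value at α = 0.01 is 11.345.
Since 4.684 < 11.345, we fail to reject the null hypothesis — the data are consistent with the 1:1:1:1 ratio.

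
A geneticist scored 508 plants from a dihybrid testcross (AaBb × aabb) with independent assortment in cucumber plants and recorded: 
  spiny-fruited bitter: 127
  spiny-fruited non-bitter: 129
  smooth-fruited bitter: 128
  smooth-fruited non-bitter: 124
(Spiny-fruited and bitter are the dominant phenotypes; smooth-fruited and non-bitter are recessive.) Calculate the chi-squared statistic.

A dihybrid testcross with independent assortment gives a 1:1:1:1 ratio.
The 1:1:1:1 ratio has 4 parts, so with N = 508 the expected counts are:
  spiny-fruited bitter: 508 × 1/4 = 127
  spiny-fruited non-bitter: 508 × 1/4 = 127
  smooth-fruited bitter: 508 × 1/4 = 127
  smooth-fruited non-bitter: 508 × 1/4 = 127
χ² = Σ (O − E)² / E
  spiny-fruited bitter: (127 − 127)² / 127 = 0.0000
  spiny-fruited non-bitter: (129 − 127)² / 127 = 0.0315
  smooth-fruited bitter: (128 − 127)² / 127 = 0.0079
  smooth-fruited non-bitter: (124 − 127)² / 127 = 0.0709
χ² = 0.0000 + 0.0315 + 0.0079 + 0.0709 = 0.1103 ≈ 0.110

0.110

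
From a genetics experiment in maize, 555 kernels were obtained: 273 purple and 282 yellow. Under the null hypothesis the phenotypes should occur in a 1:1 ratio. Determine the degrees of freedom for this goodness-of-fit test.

A goodness-of-fit test with 2 phenotype classes has df = 2 − 1 = 1.

1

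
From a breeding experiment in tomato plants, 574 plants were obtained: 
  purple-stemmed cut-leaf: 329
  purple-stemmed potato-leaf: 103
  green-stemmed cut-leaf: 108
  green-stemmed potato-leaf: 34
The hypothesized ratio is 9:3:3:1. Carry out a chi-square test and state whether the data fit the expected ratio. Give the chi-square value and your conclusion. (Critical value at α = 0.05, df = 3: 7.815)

The 9:3:3:1 ratio has 16 parts, so with N = 574 the expected counts are:
  purple-stemmed cut-leaf: 574 × 9/16 = 322.875
  purple-stemmed potato-leaf: 574 × 3/16 = 107.625
  green-stemmed cut-leaf: 574 × 3/16 = 107.625
  green-stemmed potato-leaf: 574 × 1/16 = 35.875
χ² = Σ (O − E)² / E
  purple-stemmed cut-leaf: (329 − 322.875)² / 322.875 = 0.1162
  purple-stemmed potato-leaf: (103 − 107.625)² / 107.625 = 0.1988
  green-stemmed cut-leaf: (108 − 107.625)² / 107.625 = 0.0013
  green-stemmed potato-leaf: (34 − 35.875)² / 35.875 = 0.0980
χ² = 0.1162 + 0.1988 + 0.0013 + 0.0980 = 0.4143 ≈ 0.414
Degrees of freedom = 4 − 1 = 3; critical value at α = 0.05 is 7.815.
Since 0.414 < 7.815, we fail to reject the null hypothesis — the data are consistent with the 9:3:3:1 ratio.

0.414; consistent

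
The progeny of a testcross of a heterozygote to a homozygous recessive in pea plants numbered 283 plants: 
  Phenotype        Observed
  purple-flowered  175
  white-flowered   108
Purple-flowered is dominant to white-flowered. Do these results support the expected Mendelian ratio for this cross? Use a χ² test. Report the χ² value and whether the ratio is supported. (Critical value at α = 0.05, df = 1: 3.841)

15.862; not consistent

A testcross of a heterozygote (Aa × aa) gives a 1:1 phenotypic ratio.
Expected counts for N = 283 under a 1:1 ratio (total parts = 2):
  purple-flowered: 283 × 1/2 = 141.5
  white-flowered: 283 × 1/2 = 141.5
χ² = Σ (O − E)² / E
  purple-flowered: (175 − 141.5)² / 141.5 = 7.9311
  white-flowered: (108 − 141.5)² / 141.5 = 7.9311
χ² = 7.9311 + 7.9311 = 15.8622 ≈ 15.862
Degrees of freedom = 2 − 1 = 1; critical value at α = 0.05 is 3.841.
Since 15.862 > 3.841, we reject the null hypothesis — the data do not fit the 1:1 ratio.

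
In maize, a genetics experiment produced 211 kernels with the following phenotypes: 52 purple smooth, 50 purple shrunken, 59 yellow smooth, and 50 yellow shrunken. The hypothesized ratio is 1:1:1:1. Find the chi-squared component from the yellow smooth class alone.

The 1:1:1:1 ratio has 4 parts, so with N = 211 the expected counts are:
  purple smooth: 211 × 1/4 = 52.75
  purple shrunken: 211 × 1/4 = 52.75
  yellow smooth: 211 × 1/4 = 52.75
  yellow shrunken: 211 × 1/4 = 52.75
Contribution of yellow smooth: (59 − 52.75)² / 52.75 = 0.7405

0.741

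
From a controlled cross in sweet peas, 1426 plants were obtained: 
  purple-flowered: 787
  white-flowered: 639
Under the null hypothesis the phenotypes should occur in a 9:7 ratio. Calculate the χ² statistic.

0.652

Under the 9:7 hypothesis (Σ ratio = 16, N = 1426):
  purple-flowered: 1426 × 9/16 = 802.125
  white-flowered: 1426 × 7/16 = 623.875
χ² = Σ (O − E)² / E
  purple-flowered: (787 − 802.125)² / 802.125 = 0.2852
  white-flowered: (639 − 623.875)² / 623.875 = 0.3667
χ² = 0.2852 + 0.3667 = 0.6519 ≈ 0.652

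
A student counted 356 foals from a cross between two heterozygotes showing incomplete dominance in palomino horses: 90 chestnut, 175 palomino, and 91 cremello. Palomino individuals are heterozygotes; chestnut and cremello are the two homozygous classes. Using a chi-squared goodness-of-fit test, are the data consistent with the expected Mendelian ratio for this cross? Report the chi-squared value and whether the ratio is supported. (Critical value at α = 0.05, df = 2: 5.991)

With incomplete dominance, a heterozygote × heterozygote cross gives a 1:2:1 phenotypic ratio.
The 1:2:1 ratio has 4 parts, so with N = 356 the expected counts are:
  chestnut: 356 × 1/4 = 89
  palomino: 356 × 2/4 = 178
  cremello: 356 × 1/4 = 89
χ² = Σ (O − E)² / E
  chestnut: (90 − 89)² / 89 = 0.0112
  palomino: (175 − 178)² / 178 = 0.0506
  cremello: (91 − 89)² / 89 = 0.0449
χ² = 0.0112 + 0.0506 + 0.0449 = 0.1067 ≈ 0.107
Degrees of freedom = 3 − 1 = 2; critical value at α = 0.05 is 5.991.
Since 0.107 < 5.991, we fail to reject the null hypothesis — the data are consistent with the 1:2:1 ratio.

0.107; consistent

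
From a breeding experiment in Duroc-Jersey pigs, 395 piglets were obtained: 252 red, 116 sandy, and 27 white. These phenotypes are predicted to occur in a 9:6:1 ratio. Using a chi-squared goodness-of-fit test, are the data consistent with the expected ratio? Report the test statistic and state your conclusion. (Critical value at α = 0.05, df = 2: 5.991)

The 9:6:1 ratio has 16 parts, so with N = 395 the expected counts are:
  red: 395 × 9/16 = 222.1875
  sandy: 395 × 6/16 = 148.125
  white: 395 × 1/16 = 24.6875
χ² = Σ (O − E)² / E
  red: (252 − 222.1875)² / 222.1875 = 4.0002
  sandy: (116 − 148.125)² / 148.125 = 6.9672
  white: (27 − 24.6875)² / 24.6875 = 0.2166
χ² = 4.0002 + 6.9672 + 0.2166 = 11.184
Degrees of freedom = 3 − 1 = 2; critical value at α = 0.05 is 5.991.
Since 11.184 > 5.991, we reject the null hypothesis — the data do not fit the 9:6:1 ratio.

11.184; not consistent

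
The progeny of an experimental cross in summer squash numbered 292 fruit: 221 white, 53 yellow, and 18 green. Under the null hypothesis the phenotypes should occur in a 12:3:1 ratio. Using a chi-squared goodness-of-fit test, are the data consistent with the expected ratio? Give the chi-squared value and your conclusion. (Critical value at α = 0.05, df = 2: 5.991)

Expected counts for N = 292 under a 12:3:1 ratio (total parts = 16):
  white: 292 × 12/16 = 219
  yellow: 292 × 3/16 = 54.75
  green: 292 × 1/16 = 18.25
χ² = Σ (O − E)² / E
  white: (221 − 219)² / 219 = 0.0183
  yellow: (53 − 54.75)² / 54.75 = 0.0559
  green: (18 − 18.25)² / 18.25 = 0.0034
χ² = 0.0183 + 0.0559 + 0.0034 = 0.0776 ≈ 0.078
Degrees of freedom = 3 − 1 = 2; critical value at α = 0.05 is 5.991.
Since 0.078 < 5.991, we fail to reject the null hypothesis — the data are consistent with the 12:3:1 ratio.

0.078; consistent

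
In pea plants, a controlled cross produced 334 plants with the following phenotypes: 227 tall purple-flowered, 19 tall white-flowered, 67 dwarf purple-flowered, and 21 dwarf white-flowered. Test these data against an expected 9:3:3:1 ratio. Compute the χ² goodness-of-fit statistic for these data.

38.844

Expected counts for N = 334 under a 9:3:3:1 ratio (total parts = 16):
  tall purple-flowered: 334 × 9/16 = 187.875
  tall white-flowered: 334 × 3/16 = 62.625
  dwarf purple-flowered: 334 × 3/16 = 62.625
  dwarf white-flowered: 334 × 1/16 = 20.875
χ² = Σ (O − E)² / E
  tall purple-flowered: (227 − 187.875)² / 187.875 = 8.1478
  tall white-flowered: (19 − 62.625)² / 62.625 = 30.3895
  dwarf purple-flowered: (67 − 62.625)² / 62.625 = 0.3056
  dwarf white-flowered: (21 − 20.875)² / 20.875 = 0.0007
χ² = 8.1478 + 30.3895 + 0.3056 + 0.0007 = 38.8436 ≈ 38.844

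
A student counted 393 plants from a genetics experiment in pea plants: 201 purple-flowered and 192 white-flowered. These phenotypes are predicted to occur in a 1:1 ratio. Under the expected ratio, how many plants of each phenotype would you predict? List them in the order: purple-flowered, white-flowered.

196.5, 196.5

Total ratio parts = 2. Expected numbers out of 393:
  purple-flowered: 393 × 1/2 = 196.5
  white-flowered: 393 × 1/2 = 196.5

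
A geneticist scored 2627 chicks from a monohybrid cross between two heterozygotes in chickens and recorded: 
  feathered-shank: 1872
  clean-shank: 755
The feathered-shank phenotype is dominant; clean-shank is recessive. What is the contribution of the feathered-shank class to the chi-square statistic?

4.899

For a monohybrid cross between heterozygotes with complete dominance, the expected phenotypic ratio is 3:1.
Total ratio parts = 4. Expected numbers out of 2627:
  feathered-shank: 2627 × 3/4 = 1970.25
  clean-shank: 2627 × 1/4 = 656.75
Contribution of feathered-shank: (1872 − 1970.25)² / 1970.25 = 4.8994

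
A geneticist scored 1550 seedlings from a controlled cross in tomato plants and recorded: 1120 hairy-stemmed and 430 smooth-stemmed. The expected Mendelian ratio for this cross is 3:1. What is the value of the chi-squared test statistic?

The 3:1 ratio has 4 parts, so with N = 1550 the expected counts are:
  hairy-stemmed: 1550 × 3/4 = 1162.5
  smooth-stemmed: 1550 × 1/4 = 387.5
χ² = Σ (O − E)² / E
  hairy-stemmed: (1120 − 1162.5)² / 1162.5 = 1.5538
  smooth-stemmed: (430 − 387.5)² / 387.5 = 4.6613
χ² = 1.5538 + 4.6613 = 6.2151 ≈ 6.215

6.215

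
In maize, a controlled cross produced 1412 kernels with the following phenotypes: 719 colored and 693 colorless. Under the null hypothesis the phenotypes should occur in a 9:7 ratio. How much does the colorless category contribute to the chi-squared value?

9.166

Total ratio parts = 16. Expected numbers out of 1412:
  colored: 1412 × 9/16 = 794.25
  colorless: 1412 × 7/16 = 617.75
Contribution of colorless: (693 − 617.75)² / 617.75 = 9.1664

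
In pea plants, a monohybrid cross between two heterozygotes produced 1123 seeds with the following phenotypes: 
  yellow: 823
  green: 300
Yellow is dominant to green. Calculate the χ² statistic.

For a monohybrid cross between heterozygotes with complete dominance, the expected phenotypic ratio is 3:1.
The 3:1 ratio has 4 parts, so with N = 1123 the expected counts are:
  yellow: 1123 × 3/4 = 842.25
  green: 1123 × 1/4 = 280.75
χ² = Σ (O − E)² / E
  yellow: (823 − 842.25)² / 842.25 = 0.4400
  green: (300 − 280.75)² / 280.75 = 1.3199
χ² = 0.4400 + 1.3199 = 1.7599 ≈ 1.760

1.760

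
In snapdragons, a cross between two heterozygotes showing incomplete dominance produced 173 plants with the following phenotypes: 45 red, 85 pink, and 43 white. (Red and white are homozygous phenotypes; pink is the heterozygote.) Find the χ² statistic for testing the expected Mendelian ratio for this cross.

With incomplete dominance, a heterozygote × heterozygote cross gives a 1:2:1 phenotypic ratio.
Total ratio parts = 4. Expected numbers out of 173:
  red: 173 × 1/4 = 43.25
  pink: 173 × 2/4 = 86.5
  white: 173 × 1/4 = 43.25
χ² = Σ (O − E)² / E
  red: (45 − 43.25)² / 43.25 = 0.0708
  pink: (85 − 86.5)² / 86.5 = 0.0260
  white: (43 − 43.25)² / 43.25 = 0.0014
χ² = 0.0708 + 0.0260 + 0.0014 = 0.0982 ≈ 0.098

0.098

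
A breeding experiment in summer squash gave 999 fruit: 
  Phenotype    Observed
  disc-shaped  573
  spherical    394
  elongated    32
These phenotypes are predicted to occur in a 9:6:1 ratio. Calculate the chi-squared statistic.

16.058

Under the 9:6:1 hypothesis (Σ ratio = 16, N = 999):
  disc-shaped: 999 × 9/16 = 561.9375
  spherical: 999 × 6/16 = 374.625
  elongated: 999 × 1/16 = 62.4375
χ² = Σ (O − E)² / E
  disc-shaped: (573 − 561.9375)² / 561.9375 = 0.2178
  spherical: (394 − 374.625)² / 374.625 = 1.0020
  elongated: (32 − 62.4375)² / 62.4375 = 14.8379
χ² = 0.2178 + 1.0020 + 14.8379 = 16.0577 ≈ 16.058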